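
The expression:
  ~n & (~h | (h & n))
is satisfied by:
  {n: False, h: False}


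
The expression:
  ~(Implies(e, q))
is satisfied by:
  {e: True, q: False}


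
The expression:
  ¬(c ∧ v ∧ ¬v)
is always true.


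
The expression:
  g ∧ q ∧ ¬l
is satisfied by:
  {g: True, q: True, l: False}


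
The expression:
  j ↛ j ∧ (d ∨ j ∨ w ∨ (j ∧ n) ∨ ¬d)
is never true.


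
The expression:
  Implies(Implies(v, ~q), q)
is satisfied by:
  {q: True}


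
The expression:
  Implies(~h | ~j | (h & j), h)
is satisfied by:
  {h: True}


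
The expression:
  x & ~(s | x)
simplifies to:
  False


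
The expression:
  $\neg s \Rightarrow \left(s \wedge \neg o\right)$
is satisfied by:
  {s: True}


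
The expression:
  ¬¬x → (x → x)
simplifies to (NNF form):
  True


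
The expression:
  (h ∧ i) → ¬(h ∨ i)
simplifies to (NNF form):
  ¬h ∨ ¬i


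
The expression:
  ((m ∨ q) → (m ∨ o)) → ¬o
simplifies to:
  ¬o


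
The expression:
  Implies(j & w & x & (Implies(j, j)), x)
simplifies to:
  True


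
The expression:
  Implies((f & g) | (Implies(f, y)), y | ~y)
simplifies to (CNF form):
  True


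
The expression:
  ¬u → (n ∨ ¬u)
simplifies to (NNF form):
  True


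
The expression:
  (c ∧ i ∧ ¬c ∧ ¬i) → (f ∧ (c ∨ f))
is always true.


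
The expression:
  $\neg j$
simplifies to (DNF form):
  $\neg j$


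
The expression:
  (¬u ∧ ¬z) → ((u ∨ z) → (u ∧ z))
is always true.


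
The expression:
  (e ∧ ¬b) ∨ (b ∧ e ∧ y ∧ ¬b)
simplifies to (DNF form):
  e ∧ ¬b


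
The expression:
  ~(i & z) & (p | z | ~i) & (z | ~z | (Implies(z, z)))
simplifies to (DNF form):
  ~i | (p & ~z)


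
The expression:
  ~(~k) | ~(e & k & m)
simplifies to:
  True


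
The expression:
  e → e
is always true.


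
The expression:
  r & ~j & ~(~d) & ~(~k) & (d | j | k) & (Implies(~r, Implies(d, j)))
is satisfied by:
  {r: True, d: True, k: True, j: False}


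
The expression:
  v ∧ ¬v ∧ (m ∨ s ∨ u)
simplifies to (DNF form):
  False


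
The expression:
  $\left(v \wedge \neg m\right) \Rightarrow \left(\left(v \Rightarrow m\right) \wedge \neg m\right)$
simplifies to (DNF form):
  $m \vee \neg v$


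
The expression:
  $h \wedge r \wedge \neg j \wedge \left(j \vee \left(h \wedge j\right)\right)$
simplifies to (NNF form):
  $\text{False}$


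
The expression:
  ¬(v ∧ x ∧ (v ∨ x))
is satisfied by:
  {v: False, x: False}
  {x: True, v: False}
  {v: True, x: False}


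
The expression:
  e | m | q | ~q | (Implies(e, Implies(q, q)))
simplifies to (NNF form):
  True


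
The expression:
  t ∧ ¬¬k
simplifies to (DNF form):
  k ∧ t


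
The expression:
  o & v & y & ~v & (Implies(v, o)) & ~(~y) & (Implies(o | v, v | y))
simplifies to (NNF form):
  False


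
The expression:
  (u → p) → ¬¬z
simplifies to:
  z ∨ (u ∧ ¬p)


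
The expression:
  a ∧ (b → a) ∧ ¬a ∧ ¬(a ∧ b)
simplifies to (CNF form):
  False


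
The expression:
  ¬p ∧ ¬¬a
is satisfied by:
  {a: True, p: False}


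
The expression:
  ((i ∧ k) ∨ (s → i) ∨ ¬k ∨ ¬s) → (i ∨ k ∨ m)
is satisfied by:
  {i: True, k: True, m: True}
  {i: True, k: True, m: False}
  {i: True, m: True, k: False}
  {i: True, m: False, k: False}
  {k: True, m: True, i: False}
  {k: True, m: False, i: False}
  {m: True, k: False, i: False}


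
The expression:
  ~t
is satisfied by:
  {t: False}


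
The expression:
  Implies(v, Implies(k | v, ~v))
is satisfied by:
  {v: False}


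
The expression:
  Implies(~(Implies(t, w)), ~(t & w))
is always true.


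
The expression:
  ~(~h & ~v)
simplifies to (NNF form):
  h | v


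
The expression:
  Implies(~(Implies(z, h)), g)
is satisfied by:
  {h: True, g: True, z: False}
  {h: True, g: False, z: False}
  {g: True, h: False, z: False}
  {h: False, g: False, z: False}
  {z: True, h: True, g: True}
  {z: True, h: True, g: False}
  {z: True, g: True, h: False}


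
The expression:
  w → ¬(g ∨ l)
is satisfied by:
  {l: False, w: False, g: False}
  {g: True, l: False, w: False}
  {l: True, g: False, w: False}
  {g: True, l: True, w: False}
  {w: True, g: False, l: False}


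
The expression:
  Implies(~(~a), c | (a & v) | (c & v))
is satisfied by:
  {c: True, v: True, a: False}
  {c: True, v: False, a: False}
  {v: True, c: False, a: False}
  {c: False, v: False, a: False}
  {c: True, a: True, v: True}
  {c: True, a: True, v: False}
  {a: True, v: True, c: False}


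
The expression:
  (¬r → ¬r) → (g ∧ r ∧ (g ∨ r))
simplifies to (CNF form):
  g ∧ r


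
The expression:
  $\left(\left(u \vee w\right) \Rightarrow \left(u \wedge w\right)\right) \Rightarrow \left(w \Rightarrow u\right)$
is always true.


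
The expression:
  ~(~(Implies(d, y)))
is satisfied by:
  {y: True, d: False}
  {d: False, y: False}
  {d: True, y: True}


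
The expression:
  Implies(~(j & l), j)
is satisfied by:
  {j: True}


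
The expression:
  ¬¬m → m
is always true.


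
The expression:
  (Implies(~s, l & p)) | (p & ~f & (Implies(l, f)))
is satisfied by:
  {p: True, s: True, l: True, f: False}
  {p: True, s: True, l: False, f: False}
  {f: True, p: True, s: True, l: True}
  {f: True, p: True, s: True, l: False}
  {s: True, l: True, f: False, p: False}
  {s: True, f: False, l: False, p: False}
  {s: True, f: True, l: True, p: False}
  {s: True, f: True, l: False, p: False}
  {p: True, l: True, s: False, f: False}
  {p: True, l: False, s: False, f: False}
  {f: True, p: True, l: True, s: False}


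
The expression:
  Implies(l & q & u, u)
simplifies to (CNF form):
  True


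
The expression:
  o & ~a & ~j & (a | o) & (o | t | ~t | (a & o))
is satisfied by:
  {o: True, j: False, a: False}


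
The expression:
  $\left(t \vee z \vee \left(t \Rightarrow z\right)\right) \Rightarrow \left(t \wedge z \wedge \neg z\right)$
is never true.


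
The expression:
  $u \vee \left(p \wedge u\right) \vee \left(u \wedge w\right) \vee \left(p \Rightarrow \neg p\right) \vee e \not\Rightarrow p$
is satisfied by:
  {u: True, p: False}
  {p: False, u: False}
  {p: True, u: True}


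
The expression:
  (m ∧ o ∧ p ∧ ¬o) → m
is always true.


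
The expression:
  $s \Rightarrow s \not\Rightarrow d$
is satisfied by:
  {s: False, d: False}
  {d: True, s: False}
  {s: True, d: False}


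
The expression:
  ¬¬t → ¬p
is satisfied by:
  {p: False, t: False}
  {t: True, p: False}
  {p: True, t: False}


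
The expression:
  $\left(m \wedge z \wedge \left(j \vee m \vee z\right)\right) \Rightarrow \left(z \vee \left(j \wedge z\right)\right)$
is always true.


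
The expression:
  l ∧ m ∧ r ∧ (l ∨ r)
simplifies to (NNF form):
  l ∧ m ∧ r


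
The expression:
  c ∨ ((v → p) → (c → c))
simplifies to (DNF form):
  True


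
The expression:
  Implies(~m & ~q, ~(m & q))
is always true.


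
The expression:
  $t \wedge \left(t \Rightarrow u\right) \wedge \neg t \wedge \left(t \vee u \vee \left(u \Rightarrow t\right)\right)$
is never true.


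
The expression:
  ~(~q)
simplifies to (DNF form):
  q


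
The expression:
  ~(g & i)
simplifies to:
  ~g | ~i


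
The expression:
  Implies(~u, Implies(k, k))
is always true.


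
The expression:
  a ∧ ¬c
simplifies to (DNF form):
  a ∧ ¬c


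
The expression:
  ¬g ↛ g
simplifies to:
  ¬g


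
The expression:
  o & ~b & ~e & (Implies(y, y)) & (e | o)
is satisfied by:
  {o: True, e: False, b: False}


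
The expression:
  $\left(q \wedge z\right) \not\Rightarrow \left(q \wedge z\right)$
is never true.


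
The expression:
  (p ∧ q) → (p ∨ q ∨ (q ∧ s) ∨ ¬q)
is always true.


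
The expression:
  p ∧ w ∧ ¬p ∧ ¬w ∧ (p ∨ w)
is never true.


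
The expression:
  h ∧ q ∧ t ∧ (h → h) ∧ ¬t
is never true.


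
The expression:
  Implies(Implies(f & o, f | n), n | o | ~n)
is always true.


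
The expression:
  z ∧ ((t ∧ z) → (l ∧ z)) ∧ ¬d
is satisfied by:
  {z: True, l: True, d: False, t: False}
  {z: True, d: False, t: False, l: False}
  {z: True, l: True, t: True, d: False}


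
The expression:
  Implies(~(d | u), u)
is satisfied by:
  {d: True, u: True}
  {d: True, u: False}
  {u: True, d: False}


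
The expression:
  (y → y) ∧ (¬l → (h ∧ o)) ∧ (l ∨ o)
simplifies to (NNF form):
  l ∨ (h ∧ o)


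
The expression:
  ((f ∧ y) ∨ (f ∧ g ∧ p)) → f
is always true.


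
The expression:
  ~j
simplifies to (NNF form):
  ~j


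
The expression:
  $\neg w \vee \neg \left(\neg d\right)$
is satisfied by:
  {d: True, w: False}
  {w: False, d: False}
  {w: True, d: True}


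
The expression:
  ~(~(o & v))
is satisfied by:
  {o: True, v: True}


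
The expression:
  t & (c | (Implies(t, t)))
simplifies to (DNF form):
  t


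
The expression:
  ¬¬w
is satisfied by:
  {w: True}


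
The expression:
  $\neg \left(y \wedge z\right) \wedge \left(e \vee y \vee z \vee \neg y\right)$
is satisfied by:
  {z: False, y: False}
  {y: True, z: False}
  {z: True, y: False}


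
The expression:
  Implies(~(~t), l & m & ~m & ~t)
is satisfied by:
  {t: False}


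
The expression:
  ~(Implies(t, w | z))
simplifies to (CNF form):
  t & ~w & ~z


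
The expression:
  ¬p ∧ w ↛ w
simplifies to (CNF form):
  False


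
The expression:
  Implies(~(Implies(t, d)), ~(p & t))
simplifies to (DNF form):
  d | ~p | ~t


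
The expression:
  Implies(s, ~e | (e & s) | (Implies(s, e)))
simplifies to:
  True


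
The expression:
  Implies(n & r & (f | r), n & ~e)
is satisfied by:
  {e: False, n: False, r: False}
  {r: True, e: False, n: False}
  {n: True, e: False, r: False}
  {r: True, n: True, e: False}
  {e: True, r: False, n: False}
  {r: True, e: True, n: False}
  {n: True, e: True, r: False}


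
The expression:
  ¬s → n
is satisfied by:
  {n: True, s: True}
  {n: True, s: False}
  {s: True, n: False}


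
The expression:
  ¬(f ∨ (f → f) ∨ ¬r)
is never true.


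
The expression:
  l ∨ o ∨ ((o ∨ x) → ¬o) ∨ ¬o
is always true.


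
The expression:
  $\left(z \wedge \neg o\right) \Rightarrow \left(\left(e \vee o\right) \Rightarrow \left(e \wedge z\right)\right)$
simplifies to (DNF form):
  $\text{True}$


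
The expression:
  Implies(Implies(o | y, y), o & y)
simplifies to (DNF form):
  o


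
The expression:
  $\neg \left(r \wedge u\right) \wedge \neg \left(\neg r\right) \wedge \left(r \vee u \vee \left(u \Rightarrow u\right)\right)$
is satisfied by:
  {r: True, u: False}


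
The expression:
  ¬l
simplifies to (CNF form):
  ¬l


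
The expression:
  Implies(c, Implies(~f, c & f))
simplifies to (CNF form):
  f | ~c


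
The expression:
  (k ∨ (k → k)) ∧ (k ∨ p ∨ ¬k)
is always true.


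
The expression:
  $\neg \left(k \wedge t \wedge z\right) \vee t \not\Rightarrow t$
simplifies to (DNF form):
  $\neg k \vee \neg t \vee \neg z$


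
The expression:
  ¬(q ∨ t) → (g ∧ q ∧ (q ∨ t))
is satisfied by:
  {t: True, q: True}
  {t: True, q: False}
  {q: True, t: False}


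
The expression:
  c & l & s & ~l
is never true.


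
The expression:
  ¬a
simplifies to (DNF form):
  ¬a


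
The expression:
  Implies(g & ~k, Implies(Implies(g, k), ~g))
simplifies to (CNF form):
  True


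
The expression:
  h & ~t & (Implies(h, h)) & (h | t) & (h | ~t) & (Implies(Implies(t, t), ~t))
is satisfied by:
  {h: True, t: False}


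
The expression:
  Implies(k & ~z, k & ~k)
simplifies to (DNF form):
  z | ~k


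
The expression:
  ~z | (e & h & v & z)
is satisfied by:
  {v: True, h: True, e: True, z: False}
  {v: True, h: True, e: False, z: False}
  {v: True, e: True, h: False, z: False}
  {v: True, e: False, h: False, z: False}
  {h: True, e: True, v: False, z: False}
  {h: True, e: False, v: False, z: False}
  {e: True, v: False, h: False, z: False}
  {e: False, v: False, h: False, z: False}
  {z: True, v: True, h: True, e: True}


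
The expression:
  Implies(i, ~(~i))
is always true.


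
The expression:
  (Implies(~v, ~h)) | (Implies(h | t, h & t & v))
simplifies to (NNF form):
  v | ~h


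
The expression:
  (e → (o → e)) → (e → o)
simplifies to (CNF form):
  o ∨ ¬e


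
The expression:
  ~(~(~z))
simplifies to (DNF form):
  ~z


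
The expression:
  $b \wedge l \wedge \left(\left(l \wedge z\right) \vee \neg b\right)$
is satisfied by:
  {z: True, b: True, l: True}


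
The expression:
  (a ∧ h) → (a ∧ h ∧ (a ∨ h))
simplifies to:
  True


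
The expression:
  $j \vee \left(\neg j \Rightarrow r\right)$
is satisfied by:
  {r: True, j: True}
  {r: True, j: False}
  {j: True, r: False}


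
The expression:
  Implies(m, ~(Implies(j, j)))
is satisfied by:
  {m: False}


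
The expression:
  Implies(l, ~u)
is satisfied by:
  {l: False, u: False}
  {u: True, l: False}
  {l: True, u: False}


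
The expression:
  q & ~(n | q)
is never true.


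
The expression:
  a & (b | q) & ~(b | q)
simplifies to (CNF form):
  False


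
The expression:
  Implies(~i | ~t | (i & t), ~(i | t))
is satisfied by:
  {i: False, t: False}


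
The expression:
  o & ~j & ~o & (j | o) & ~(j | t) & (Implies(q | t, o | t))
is never true.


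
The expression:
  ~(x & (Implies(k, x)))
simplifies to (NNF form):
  ~x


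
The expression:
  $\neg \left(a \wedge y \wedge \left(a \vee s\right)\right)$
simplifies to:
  $\neg a \vee \neg y$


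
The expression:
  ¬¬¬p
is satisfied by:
  {p: False}


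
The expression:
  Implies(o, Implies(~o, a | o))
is always true.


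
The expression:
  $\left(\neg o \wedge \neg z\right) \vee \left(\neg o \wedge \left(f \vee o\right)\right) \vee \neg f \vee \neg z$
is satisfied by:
  {o: False, z: False, f: False}
  {f: True, o: False, z: False}
  {z: True, o: False, f: False}
  {f: True, z: True, o: False}
  {o: True, f: False, z: False}
  {f: True, o: True, z: False}
  {z: True, o: True, f: False}


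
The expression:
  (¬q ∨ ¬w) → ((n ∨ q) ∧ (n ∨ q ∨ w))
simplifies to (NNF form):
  n ∨ q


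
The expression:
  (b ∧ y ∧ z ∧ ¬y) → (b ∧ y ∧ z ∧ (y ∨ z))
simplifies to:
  True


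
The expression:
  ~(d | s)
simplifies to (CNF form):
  ~d & ~s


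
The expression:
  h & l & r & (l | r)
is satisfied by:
  {r: True, h: True, l: True}


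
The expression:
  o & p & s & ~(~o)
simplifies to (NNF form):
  o & p & s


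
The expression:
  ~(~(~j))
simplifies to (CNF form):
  ~j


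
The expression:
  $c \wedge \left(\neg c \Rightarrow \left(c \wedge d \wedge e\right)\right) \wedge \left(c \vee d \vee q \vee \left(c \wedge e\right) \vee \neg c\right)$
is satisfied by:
  {c: True}


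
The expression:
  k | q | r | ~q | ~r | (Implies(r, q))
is always true.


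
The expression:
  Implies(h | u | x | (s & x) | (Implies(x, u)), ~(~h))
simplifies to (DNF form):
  h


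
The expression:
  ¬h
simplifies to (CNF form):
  ¬h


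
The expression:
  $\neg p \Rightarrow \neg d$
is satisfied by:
  {p: True, d: False}
  {d: False, p: False}
  {d: True, p: True}


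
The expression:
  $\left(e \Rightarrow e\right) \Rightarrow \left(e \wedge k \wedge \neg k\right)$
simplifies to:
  $\text{False}$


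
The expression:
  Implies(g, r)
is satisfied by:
  {r: True, g: False}
  {g: False, r: False}
  {g: True, r: True}


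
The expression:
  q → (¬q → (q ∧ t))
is always true.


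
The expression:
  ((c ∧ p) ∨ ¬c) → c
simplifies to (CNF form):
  c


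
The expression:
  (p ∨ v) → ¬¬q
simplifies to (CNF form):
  (q ∨ ¬p) ∧ (q ∨ ¬v)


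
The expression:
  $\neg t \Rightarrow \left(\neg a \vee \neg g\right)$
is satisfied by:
  {t: True, g: False, a: False}
  {g: False, a: False, t: False}
  {a: True, t: True, g: False}
  {a: True, g: False, t: False}
  {t: True, g: True, a: False}
  {g: True, t: False, a: False}
  {a: True, g: True, t: True}


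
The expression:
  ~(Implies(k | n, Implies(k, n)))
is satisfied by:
  {k: True, n: False}


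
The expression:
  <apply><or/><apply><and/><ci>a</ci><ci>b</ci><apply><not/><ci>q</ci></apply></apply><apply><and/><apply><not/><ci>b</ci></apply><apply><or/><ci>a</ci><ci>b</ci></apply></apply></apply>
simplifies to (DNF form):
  <apply><or/><apply><and/><ci>a</ci><apply><not/><ci>b</ci></apply></apply><apply><and/><ci>a</ci><apply><not/><ci>q</ci></apply></apply></apply>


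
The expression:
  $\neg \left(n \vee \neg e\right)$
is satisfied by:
  {e: True, n: False}


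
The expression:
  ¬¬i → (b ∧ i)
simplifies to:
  b ∨ ¬i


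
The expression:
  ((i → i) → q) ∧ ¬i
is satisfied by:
  {q: True, i: False}


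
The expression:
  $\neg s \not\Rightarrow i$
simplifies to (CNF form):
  $\neg i \wedge \neg s$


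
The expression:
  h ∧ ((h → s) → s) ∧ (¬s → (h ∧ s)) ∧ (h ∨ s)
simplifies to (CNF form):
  h ∧ s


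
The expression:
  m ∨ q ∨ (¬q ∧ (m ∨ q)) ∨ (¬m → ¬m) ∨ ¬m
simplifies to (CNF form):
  True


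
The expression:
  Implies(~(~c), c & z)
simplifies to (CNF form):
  z | ~c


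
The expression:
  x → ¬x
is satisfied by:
  {x: False}


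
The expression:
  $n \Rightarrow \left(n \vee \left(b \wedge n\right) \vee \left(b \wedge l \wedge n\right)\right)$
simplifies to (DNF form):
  $\text{True}$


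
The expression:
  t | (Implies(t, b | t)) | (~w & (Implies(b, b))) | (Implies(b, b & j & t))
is always true.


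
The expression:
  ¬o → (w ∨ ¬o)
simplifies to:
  True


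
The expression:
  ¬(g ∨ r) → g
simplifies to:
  g ∨ r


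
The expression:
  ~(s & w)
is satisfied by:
  {s: False, w: False}
  {w: True, s: False}
  {s: True, w: False}


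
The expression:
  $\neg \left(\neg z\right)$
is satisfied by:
  {z: True}


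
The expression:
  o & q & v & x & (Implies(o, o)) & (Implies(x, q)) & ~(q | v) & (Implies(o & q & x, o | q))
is never true.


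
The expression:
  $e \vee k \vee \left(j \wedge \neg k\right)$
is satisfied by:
  {k: True, e: True, j: True}
  {k: True, e: True, j: False}
  {k: True, j: True, e: False}
  {k: True, j: False, e: False}
  {e: True, j: True, k: False}
  {e: True, j: False, k: False}
  {j: True, e: False, k: False}


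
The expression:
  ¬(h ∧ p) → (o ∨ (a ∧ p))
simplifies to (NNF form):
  o ∨ (a ∧ p) ∨ (h ∧ p)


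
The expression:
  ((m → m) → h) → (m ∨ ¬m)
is always true.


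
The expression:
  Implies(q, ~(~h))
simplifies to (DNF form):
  h | ~q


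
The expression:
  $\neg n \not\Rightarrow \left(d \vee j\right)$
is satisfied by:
  {n: False, d: False, j: False}


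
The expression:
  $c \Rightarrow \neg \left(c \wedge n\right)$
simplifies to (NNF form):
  $\neg c \vee \neg n$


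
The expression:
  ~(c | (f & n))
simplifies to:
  ~c & (~f | ~n)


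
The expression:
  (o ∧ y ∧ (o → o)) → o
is always true.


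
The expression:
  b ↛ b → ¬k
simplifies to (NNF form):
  True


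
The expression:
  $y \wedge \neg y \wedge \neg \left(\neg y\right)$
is never true.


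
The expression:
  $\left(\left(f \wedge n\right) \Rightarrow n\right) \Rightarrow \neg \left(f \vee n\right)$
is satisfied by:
  {n: False, f: False}


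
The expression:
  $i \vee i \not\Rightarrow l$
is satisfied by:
  {i: True}


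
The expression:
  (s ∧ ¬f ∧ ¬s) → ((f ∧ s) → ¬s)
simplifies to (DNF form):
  True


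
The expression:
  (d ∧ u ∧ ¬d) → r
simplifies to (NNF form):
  True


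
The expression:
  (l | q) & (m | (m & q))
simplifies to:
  m & (l | q)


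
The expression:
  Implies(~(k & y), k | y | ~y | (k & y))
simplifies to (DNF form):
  True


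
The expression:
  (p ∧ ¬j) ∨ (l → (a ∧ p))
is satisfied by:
  {p: True, a: True, j: False, l: False}
  {p: True, a: False, j: False, l: False}
  {p: True, j: True, a: True, l: False}
  {p: True, j: True, a: False, l: False}
  {a: True, p: False, j: False, l: False}
  {p: False, a: False, j: False, l: False}
  {j: True, a: True, p: False, l: False}
  {j: True, p: False, a: False, l: False}
  {p: True, l: True, a: True, j: False}
  {p: True, l: True, a: False, j: False}
  {p: True, l: True, j: True, a: True}


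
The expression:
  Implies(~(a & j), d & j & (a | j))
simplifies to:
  j & (a | d)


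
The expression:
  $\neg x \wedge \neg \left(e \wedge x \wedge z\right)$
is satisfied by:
  {x: False}


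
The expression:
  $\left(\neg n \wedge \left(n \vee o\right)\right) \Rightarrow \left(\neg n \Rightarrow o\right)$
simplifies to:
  $\text{True}$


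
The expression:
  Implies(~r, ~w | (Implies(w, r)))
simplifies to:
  r | ~w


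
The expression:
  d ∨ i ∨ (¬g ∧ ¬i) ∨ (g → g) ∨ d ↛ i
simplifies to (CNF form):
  True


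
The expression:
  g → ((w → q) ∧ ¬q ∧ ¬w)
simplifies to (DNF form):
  (¬q ∧ ¬w) ∨ ¬g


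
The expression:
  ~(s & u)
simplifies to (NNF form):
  ~s | ~u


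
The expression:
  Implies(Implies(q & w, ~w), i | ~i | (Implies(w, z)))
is always true.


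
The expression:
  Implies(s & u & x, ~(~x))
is always true.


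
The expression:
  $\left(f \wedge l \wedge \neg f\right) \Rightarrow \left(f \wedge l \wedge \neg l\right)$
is always true.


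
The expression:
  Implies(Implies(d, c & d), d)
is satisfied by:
  {d: True}


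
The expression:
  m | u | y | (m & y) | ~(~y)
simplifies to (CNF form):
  m | u | y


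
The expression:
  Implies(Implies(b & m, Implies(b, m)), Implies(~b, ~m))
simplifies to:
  b | ~m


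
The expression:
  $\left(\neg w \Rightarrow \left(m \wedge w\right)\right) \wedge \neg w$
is never true.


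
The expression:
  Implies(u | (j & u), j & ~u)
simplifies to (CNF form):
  ~u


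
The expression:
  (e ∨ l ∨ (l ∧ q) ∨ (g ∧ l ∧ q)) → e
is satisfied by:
  {e: True, l: False}
  {l: False, e: False}
  {l: True, e: True}


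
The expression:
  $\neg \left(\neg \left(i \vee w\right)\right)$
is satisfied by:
  {i: True, w: True}
  {i: True, w: False}
  {w: True, i: False}


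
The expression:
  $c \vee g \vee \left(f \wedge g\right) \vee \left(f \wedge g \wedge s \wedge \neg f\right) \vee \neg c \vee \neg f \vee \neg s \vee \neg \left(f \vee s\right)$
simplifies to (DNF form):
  $\text{True}$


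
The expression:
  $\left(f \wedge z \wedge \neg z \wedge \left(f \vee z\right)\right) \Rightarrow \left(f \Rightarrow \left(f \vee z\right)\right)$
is always true.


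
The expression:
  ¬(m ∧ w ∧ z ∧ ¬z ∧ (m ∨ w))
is always true.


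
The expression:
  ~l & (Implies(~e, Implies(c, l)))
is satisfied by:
  {e: True, l: False, c: False}
  {l: False, c: False, e: False}
  {e: True, c: True, l: False}


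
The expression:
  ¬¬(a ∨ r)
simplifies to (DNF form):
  a ∨ r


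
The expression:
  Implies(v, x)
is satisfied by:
  {x: True, v: False}
  {v: False, x: False}
  {v: True, x: True}


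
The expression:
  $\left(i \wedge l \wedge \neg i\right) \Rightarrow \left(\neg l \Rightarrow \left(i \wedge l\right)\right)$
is always true.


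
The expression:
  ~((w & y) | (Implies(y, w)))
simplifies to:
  y & ~w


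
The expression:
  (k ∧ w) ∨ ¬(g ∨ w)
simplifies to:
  (k ∧ w) ∨ (¬g ∧ ¬w)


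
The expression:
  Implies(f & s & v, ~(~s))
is always true.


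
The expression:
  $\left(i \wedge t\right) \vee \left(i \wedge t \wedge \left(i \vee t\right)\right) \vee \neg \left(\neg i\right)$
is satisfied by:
  {i: True}


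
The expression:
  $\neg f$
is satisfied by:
  {f: False}


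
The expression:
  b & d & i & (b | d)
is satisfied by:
  {i: True, b: True, d: True}


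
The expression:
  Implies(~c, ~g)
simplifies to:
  c | ~g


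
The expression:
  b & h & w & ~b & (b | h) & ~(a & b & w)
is never true.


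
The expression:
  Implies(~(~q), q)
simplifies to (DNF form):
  True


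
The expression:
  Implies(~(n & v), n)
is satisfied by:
  {n: True}


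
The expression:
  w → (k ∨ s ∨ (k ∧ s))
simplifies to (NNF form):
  k ∨ s ∨ ¬w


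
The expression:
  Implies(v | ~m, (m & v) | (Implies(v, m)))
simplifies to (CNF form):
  m | ~v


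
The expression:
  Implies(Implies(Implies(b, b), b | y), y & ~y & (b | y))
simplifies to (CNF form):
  ~b & ~y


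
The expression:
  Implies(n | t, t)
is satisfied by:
  {t: True, n: False}
  {n: False, t: False}
  {n: True, t: True}


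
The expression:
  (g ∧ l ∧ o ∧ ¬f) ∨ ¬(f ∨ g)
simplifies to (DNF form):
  (¬f ∧ ¬g) ∨ (l ∧ o ∧ ¬f) ∨ (l ∧ ¬f ∧ ¬g) ∨ (o ∧ ¬f ∧ ¬g)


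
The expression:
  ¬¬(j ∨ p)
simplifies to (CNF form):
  j ∨ p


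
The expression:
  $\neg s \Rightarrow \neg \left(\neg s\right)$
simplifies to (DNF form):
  $s$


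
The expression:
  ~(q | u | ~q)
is never true.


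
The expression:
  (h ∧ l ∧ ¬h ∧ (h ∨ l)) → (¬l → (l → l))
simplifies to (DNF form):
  True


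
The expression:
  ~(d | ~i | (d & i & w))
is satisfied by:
  {i: True, d: False}


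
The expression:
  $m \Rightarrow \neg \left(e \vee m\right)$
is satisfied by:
  {m: False}


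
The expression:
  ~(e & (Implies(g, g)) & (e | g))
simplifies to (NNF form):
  ~e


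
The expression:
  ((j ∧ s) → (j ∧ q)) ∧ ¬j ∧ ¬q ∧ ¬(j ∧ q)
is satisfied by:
  {q: False, j: False}


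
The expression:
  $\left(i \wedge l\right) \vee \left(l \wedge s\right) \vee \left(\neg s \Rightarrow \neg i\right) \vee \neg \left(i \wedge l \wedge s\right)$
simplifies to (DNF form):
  $\text{True}$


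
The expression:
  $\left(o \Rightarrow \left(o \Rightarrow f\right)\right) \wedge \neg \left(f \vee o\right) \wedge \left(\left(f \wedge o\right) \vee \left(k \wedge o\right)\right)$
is never true.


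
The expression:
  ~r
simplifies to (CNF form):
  ~r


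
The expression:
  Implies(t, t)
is always true.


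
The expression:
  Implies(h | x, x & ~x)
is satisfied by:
  {x: False, h: False}


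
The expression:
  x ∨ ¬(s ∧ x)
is always true.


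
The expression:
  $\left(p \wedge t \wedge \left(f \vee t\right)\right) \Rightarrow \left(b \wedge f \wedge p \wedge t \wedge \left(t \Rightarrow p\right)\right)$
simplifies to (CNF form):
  $\left(b \vee \neg p \vee \neg t\right) \wedge \left(f \vee \neg p \vee \neg t\right)$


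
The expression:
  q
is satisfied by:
  {q: True}


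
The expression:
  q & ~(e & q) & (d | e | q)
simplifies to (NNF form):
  q & ~e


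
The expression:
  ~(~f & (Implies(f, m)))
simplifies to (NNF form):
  f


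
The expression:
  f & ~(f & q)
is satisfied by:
  {f: True, q: False}


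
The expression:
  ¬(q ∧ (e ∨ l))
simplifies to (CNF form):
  (¬e ∨ ¬q) ∧ (¬l ∨ ¬q)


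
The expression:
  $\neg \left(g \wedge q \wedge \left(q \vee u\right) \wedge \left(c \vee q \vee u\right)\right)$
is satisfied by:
  {g: False, q: False}
  {q: True, g: False}
  {g: True, q: False}


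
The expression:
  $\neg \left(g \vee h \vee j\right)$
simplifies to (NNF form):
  $\neg g \wedge \neg h \wedge \neg j$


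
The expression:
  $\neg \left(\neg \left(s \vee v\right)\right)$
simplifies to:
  $s \vee v$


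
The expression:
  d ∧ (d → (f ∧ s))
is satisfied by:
  {s: True, d: True, f: True}


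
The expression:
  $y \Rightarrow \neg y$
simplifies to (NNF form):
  $\neg y$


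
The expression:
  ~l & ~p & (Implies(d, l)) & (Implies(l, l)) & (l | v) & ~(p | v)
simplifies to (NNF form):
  False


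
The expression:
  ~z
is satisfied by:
  {z: False}


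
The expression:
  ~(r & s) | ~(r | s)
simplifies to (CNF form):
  ~r | ~s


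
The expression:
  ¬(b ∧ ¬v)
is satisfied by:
  {v: True, b: False}
  {b: False, v: False}
  {b: True, v: True}


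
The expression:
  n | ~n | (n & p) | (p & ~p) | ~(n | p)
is always true.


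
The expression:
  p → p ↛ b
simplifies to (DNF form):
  ¬b ∨ ¬p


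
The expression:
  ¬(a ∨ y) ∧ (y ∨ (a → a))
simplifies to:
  ¬a ∧ ¬y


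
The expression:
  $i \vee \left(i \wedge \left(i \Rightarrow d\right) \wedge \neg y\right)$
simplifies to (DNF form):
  $i$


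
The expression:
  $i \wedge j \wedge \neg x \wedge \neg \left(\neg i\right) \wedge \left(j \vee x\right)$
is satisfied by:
  {i: True, j: True, x: False}


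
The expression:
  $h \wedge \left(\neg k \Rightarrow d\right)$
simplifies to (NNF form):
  $h \wedge \left(d \vee k\right)$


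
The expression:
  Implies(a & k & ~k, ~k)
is always true.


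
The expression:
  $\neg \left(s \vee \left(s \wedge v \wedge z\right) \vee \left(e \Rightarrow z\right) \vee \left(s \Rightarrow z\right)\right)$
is never true.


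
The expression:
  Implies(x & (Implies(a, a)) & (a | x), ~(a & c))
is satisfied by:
  {x: False, c: False, a: False}
  {a: True, x: False, c: False}
  {c: True, x: False, a: False}
  {a: True, c: True, x: False}
  {x: True, a: False, c: False}
  {a: True, x: True, c: False}
  {c: True, x: True, a: False}


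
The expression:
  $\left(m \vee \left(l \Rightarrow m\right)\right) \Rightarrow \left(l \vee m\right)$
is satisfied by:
  {m: True, l: True}
  {m: True, l: False}
  {l: True, m: False}


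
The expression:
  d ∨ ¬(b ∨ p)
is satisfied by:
  {d: True, p: False, b: False}
  {b: True, d: True, p: False}
  {d: True, p: True, b: False}
  {b: True, d: True, p: True}
  {b: False, p: False, d: False}


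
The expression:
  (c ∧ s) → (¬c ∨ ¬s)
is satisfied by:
  {s: False, c: False}
  {c: True, s: False}
  {s: True, c: False}


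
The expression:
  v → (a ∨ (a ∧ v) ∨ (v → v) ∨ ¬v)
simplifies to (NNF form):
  True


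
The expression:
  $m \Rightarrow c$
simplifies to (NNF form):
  $c \vee \neg m$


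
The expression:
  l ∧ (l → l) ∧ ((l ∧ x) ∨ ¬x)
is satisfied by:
  {l: True}


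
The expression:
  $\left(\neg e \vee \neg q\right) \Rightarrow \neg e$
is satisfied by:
  {q: True, e: False}
  {e: False, q: False}
  {e: True, q: True}


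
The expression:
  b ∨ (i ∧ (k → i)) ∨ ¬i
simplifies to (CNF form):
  True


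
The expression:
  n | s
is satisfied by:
  {n: True, s: True}
  {n: True, s: False}
  {s: True, n: False}


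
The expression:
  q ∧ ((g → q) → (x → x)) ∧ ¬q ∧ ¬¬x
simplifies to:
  False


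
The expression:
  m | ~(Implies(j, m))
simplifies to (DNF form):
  j | m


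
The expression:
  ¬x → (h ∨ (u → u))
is always true.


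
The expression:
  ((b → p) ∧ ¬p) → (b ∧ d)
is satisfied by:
  {b: True, p: True}
  {b: True, p: False}
  {p: True, b: False}


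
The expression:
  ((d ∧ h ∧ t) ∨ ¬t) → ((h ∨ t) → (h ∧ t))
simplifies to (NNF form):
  t ∨ ¬h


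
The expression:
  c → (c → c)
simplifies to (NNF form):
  True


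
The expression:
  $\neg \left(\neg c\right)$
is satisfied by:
  {c: True}


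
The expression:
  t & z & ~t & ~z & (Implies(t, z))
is never true.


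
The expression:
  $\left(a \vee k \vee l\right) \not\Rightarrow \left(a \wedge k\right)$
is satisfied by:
  {l: True, k: False, a: False}
  {l: True, k: True, a: False}
  {k: True, l: False, a: False}
  {a: True, l: True, k: False}
  {a: True, l: False, k: False}


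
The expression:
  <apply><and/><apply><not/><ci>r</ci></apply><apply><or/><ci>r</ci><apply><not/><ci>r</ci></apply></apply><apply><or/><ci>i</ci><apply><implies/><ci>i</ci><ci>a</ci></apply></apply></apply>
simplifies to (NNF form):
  <apply><not/><ci>r</ci></apply>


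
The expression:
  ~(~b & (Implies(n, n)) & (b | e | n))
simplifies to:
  b | (~e & ~n)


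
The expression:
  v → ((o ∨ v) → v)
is always true.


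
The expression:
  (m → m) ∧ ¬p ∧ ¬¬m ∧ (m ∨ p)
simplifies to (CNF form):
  m ∧ ¬p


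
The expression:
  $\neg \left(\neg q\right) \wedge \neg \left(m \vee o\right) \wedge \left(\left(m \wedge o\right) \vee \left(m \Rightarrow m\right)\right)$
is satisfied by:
  {q: True, o: False, m: False}


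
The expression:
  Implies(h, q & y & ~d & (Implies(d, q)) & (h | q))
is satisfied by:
  {y: True, q: True, h: False, d: False}
  {y: True, q: False, h: False, d: False}
  {q: True, d: False, y: False, h: False}
  {d: False, q: False, y: False, h: False}
  {d: True, y: True, q: True, h: False}
  {d: True, y: True, q: False, h: False}
  {d: True, q: True, y: False, h: False}
  {d: True, q: False, y: False, h: False}
  {h: True, y: True, q: True, d: False}


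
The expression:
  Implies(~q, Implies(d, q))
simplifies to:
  q | ~d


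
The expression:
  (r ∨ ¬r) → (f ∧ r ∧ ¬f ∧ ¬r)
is never true.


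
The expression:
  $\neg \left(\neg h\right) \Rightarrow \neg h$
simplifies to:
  $\neg h$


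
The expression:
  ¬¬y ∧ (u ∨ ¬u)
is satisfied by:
  {y: True}


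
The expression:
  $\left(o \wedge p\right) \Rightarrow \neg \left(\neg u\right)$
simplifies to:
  $u \vee \neg o \vee \neg p$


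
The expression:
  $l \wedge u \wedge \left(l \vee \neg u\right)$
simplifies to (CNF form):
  $l \wedge u$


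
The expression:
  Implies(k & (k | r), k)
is always true.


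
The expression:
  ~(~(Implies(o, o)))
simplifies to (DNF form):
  True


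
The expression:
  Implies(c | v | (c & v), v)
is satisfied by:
  {v: True, c: False}
  {c: False, v: False}
  {c: True, v: True}


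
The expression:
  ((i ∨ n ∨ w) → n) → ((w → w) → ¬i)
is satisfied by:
  {n: False, i: False}
  {i: True, n: False}
  {n: True, i: False}


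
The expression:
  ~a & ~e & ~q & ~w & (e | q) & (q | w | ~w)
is never true.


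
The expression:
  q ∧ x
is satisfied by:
  {x: True, q: True}


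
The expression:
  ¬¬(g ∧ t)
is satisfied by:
  {t: True, g: True}


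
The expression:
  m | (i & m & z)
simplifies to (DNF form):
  m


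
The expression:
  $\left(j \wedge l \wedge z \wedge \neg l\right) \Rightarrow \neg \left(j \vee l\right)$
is always true.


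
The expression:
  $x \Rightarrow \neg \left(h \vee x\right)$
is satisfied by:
  {x: False}


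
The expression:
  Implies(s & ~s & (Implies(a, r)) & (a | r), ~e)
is always true.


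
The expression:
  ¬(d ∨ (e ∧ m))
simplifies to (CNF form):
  ¬d ∧ (¬e ∨ ¬m)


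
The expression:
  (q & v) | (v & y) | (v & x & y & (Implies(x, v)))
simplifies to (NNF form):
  v & (q | y)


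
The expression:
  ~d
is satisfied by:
  {d: False}


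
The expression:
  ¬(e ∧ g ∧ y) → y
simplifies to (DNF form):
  y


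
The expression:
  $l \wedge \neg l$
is never true.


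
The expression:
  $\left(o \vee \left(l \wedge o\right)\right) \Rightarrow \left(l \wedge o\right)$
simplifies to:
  $l \vee \neg o$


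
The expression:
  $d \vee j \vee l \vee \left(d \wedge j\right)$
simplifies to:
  $d \vee j \vee l$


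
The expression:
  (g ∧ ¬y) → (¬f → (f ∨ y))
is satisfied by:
  {y: True, f: True, g: False}
  {y: True, f: False, g: False}
  {f: True, y: False, g: False}
  {y: False, f: False, g: False}
  {g: True, y: True, f: True}
  {g: True, y: True, f: False}
  {g: True, f: True, y: False}


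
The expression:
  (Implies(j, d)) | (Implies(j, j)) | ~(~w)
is always true.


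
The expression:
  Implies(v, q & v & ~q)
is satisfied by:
  {v: False}


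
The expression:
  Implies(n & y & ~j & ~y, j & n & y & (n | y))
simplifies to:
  True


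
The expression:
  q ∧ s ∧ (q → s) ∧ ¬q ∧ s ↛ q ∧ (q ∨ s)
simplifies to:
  False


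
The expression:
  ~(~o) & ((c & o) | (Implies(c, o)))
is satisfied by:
  {o: True}


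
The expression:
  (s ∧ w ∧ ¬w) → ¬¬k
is always true.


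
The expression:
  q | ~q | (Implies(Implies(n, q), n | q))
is always true.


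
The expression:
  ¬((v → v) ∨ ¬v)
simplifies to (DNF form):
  False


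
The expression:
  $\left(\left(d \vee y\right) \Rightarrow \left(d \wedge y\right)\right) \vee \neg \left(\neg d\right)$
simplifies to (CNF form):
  $d \vee \neg y$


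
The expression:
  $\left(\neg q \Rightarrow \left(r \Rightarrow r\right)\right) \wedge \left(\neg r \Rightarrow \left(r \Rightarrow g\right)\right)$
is always true.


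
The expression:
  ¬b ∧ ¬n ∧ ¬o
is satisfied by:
  {n: False, o: False, b: False}


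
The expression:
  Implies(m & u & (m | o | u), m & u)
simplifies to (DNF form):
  True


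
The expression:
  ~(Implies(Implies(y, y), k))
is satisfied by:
  {k: False}


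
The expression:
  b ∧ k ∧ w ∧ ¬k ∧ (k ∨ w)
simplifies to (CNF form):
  False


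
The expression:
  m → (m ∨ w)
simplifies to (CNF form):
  True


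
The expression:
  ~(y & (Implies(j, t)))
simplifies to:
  ~y | (j & ~t)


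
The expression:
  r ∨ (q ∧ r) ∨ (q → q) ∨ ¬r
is always true.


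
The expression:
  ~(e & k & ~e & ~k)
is always true.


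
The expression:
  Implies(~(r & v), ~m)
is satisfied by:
  {r: True, v: True, m: False}
  {r: True, v: False, m: False}
  {v: True, r: False, m: False}
  {r: False, v: False, m: False}
  {r: True, m: True, v: True}


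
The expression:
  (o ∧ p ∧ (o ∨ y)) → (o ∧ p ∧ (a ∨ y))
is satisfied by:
  {a: True, y: True, p: False, o: False}
  {a: True, p: False, o: False, y: False}
  {y: True, p: False, o: False, a: False}
  {y: False, p: False, o: False, a: False}
  {a: True, o: True, y: True, p: False}
  {a: True, o: True, y: False, p: False}
  {o: True, y: True, a: False, p: False}
  {o: True, a: False, p: False, y: False}
  {y: True, a: True, p: True, o: False}
  {a: True, p: True, y: False, o: False}
  {y: True, p: True, a: False, o: False}
  {p: True, a: False, o: False, y: False}
  {a: True, o: True, p: True, y: True}
  {a: True, o: True, p: True, y: False}
  {o: True, p: True, y: True, a: False}


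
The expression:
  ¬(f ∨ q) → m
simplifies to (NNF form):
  f ∨ m ∨ q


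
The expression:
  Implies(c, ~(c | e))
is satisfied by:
  {c: False}


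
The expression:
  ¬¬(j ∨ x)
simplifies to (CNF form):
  j ∨ x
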